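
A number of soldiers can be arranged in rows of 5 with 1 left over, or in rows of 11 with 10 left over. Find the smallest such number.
M = 5 × 11 = 55. M₁ = 11, y₁ ≡ 1 (mod 5). M₂ = 5, y₂ ≡ 9 (mod 11). x = 1×11×1 + 10×5×9 ≡ 21 (mod 55). The smallest positive such number is 21.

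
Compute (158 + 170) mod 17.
5

(158 + 170) = 328
328 mod 17 = 5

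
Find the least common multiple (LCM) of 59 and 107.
6313

First find GCD(59, 107) using the Euclidean algorithm:
59 = 0 × 107 + 59
107 = 1 × 59 + 48
59 = 1 × 48 + 11
48 = 4 × 11 + 4
11 = 2 × 4 + 3
4 = 1 × 3 + 1
3 = 3 × 1 + 0
GCD(59, 107) = 1

LCM formula: LCM(a, b) = (a × b) / GCD(a, b)
LCM(59, 107) = (59 × 107) / 1
LCM(59, 107) = 6313 / 1
LCM(59, 107) = 6313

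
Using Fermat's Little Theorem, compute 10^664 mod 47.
By Fermat: 10^{46} ≡ 1 (mod 47). 664 ≡ 20 (mod 46). So 10^{664} ≡ 10^{20} ≡ 18 (mod 47)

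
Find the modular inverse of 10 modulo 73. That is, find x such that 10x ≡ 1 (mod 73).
22

Using Extended Euclidean Algorithm:
gcd(10, 73) = 1
Bezout coefficients: 10 × 22 + 73 × -3 = 1
So 10 × 22 ≡ 1 (mod 73)
The inverse is 22 mod 73 = 22
Verification: 10 × 22 = 220 = 3 × 73 + 1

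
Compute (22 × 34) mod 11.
0

(22 × 34) = 748
748 mod 11 = 0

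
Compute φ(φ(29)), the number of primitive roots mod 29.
Number of primitive roots mod 29 = φ(28) = 12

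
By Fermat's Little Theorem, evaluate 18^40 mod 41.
By Fermat's Little Theorem, 18^{40} ≡ 1 (mod 41) since 41 is prime and gcd(18, 41) = 1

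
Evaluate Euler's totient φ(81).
54

Prime factorization: 81 = 3^4
Using the formula φ(n) = n × Π(1 - 1/p) for each prime factor p:
φ(81) = 81 × (1 - 1/3)
φ(81) = 54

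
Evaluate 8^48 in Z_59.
Using repeated squaring. 48 = 32 + 16 (binary 110000). Repeated squaring mod 59: 8^1 ≡ 8; 8^2 ≡ 8² = 64 ≡ 5; 8^4 ≡ 5² = 25 ≡ 25; 8^8 ≡ 25² = 625 ≡ 35; 8^16 ≡ 35² = 1225 ≡ 45; 8^32 ≡ 45² = 2025 ≡ 19. Multiply: 8^48 = 8^32 × 8^16 ≡ 19 × 45 (mod 59): 19 × 45 = 855 ≡ 29. So 8^48 ≡ 29 (mod 59).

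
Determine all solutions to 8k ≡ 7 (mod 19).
8

Since gcd(8, 19) = 1 divides 7, a solution exists.
Multiply both sides by the inverse of 8 mod 19:
  8^(-1) mod 19 = 12
  x ≡ 12 × 7 ≡ 84 ≡ 8 (mod 19)
Verification: 8 × 8 = 64 = 3 × 19 + 7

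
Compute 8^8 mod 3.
8 ≡ 2 (mod 3). 8 = 8 (binary 1000). Repeated squaring mod 3: 2^1 ≡ 2; 2^2 ≡ 2² = 4 ≡ 1; 2^4 ≡ 1² = 1 ≡ 1; 2^8 ≡ 1² = 1 ≡ 1. So 8^8 ≡ 1 (mod 3).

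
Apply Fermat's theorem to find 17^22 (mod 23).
By Fermat's Little Theorem, 17^{22} ≡ 1 (mod 23) since 23 is prime and gcd(17, 23) = 1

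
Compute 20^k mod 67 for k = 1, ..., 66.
g^1, g^2, ..., g^{66} mod 67: {20, 65, 27, 4, 13, 59, 41, 16, 52, 35, 30, 64, 7, 6, 53, 55, 28, 24, 11, 19, 45, 29, 44, 9, 46, 49, 42, 36, 50, 62, 34, 10, 66, 47, 2, 40, 63, 54, 8, 26, 51, 15, 32, 37, 3, 60, 61, 14, 12, 39, 43, 56, 48, 22, 38, 23, 58, 21, 18, 25, 31, 17, 5, 33, 57, 1}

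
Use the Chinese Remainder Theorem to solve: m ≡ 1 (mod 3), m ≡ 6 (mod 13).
M = 3 × 13 = 39. M₁ = 13, y₁ ≡ 1 (mod 3). M₂ = 3, y₂ ≡ 9 (mod 13). m = 1×13×1 + 6×3×9 ≡ 19 (mod 39)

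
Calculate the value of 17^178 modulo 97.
Using Fermat: 17^{96} ≡ 1 (mod 97). 178 ≡ 82 (mod 96). So 17^{178} ≡ 17^{82} ≡ 25 (mod 97)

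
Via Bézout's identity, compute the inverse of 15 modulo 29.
Extended GCD: 15(2) + 29(-1) = 1. So 15^(-1) ≡ 2 ≡ 2 (mod 29). Verify: 15 × 2 = 30 ≡ 1 (mod 29)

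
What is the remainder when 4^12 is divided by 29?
Using repeated squaring. 12 = 8 + 4 (binary 1100). Repeated squaring mod 29: 4^1 ≡ 4; 4^2 ≡ 4² = 16 ≡ 16; 4^4 ≡ 16² = 256 ≡ 24; 4^8 ≡ 24² = 576 ≡ 25. Multiply: 4^12 = 4^8 × 4^4 ≡ 25 × 24 (mod 29): 25 × 24 = 600 ≡ 20. So 4^12 ≡ 20 (mod 29).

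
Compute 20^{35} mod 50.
0

Using successive squaring:
Binary expansion of 35: 100011
Powers of 20 mod 50 (each is the square of the previous):
  20^1 ≡ 20 (mod 50)
  20^2 ≡ 20² = 400 ≡ 0 (mod 50)
  20^4 ≡ 0² = 0 ≡ 0 (mod 50)
  20^8 ≡ 0² = 0 ≡ 0 (mod 50)
  20^16 ≡ 0² = 0 ≡ 0 (mod 50)
  20^32 ≡ 0² = 0 ≡ 0 (mod 50)
35 = 32 + 2 + 1, so 20^35 = 20^32 × 20^2 × 20^1 ≡ 0 × 0 × 20 (mod 50)
Multiplying step by step:
  0 × 0 = 0 ≡ 0 (mod 50)
  0 × 20 = 0 ≡ 0 (mod 50)
Result: 20^35 ≡ 0 (mod 50)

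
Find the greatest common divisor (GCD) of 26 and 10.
2

Using the Euclidean algorithm:
26 = 2 × 10 + 6
10 = 1 × 6 + 4
6 = 1 × 4 + 2
4 = 2 × 2 + 0

GCD(26, 10) = 2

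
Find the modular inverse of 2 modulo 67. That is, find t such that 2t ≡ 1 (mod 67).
34

Using Extended Euclidean Algorithm:
gcd(2, 67) = 1
Bezout coefficients: 2 × -33 + 67 × 1 = 1
So 2 × -33 ≡ 1 (mod 67)
The inverse is -33 mod 67 = 34
Verification: 2 × 34 = 68 = 1 × 67 + 1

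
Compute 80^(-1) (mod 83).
80^(-1) ≡ 55 (mod 83). Verification: 80 × 55 = 4400 ≡ 1 (mod 83)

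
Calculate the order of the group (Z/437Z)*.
396

Prime factorization: 437 = 19 × 23
Using the formula φ(n) = n × Π(1 - 1/p) for each prime factor p:
φ(437) = 437 × (1 - 1/19) × (1 - 1/23)
φ(437) = 396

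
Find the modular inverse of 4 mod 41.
4^(-1) ≡ 31 (mod 41). Verification: 4 × 31 = 124 ≡ 1 (mod 41)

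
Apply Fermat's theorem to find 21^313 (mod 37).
By Fermat: 21^{36} ≡ 1 (mod 37). 313 = 8×36 + 25. So 21^{313} ≡ 21^{25} ≡ 25 (mod 37)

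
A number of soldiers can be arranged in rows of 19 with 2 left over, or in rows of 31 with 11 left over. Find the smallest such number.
M = 19 × 31 = 589. M₁ = 31, y₁ ≡ 8 (mod 19). M₂ = 19, y₂ ≡ 18 (mod 31). t = 2×31×8 + 11×19×18 ≡ 135 (mod 589). The smallest positive such number is 135.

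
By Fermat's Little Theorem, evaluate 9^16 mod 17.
By Fermat's Little Theorem, 9^{16} ≡ 1 (mod 17) since 17 is prime and gcd(9, 17) = 1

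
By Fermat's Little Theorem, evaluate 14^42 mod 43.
By Fermat's Little Theorem, 14^{42} ≡ 1 (mod 43) since 43 is prime and gcd(14, 43) = 1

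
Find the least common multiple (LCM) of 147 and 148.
21756

First find GCD(147, 148) using the Euclidean algorithm:
147 = 0 × 148 + 147
148 = 1 × 147 + 1
147 = 147 × 1 + 0
GCD(147, 148) = 1

LCM formula: LCM(a, b) = (a × b) / GCD(a, b)
LCM(147, 148) = (147 × 148) / 1
LCM(147, 148) = 21756 / 1
LCM(147, 148) = 21756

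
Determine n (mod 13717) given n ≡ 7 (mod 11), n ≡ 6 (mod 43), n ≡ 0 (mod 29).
8004

Using the Chinese Remainder Theorem:
M = product of moduli = 13717
For equation 1: M_1 = 1247, 1247 ≡ 4 (mod 11), inverse of 1247 mod 11 is 3 (check: 4 × 3 = 12 ≡ 1 (mod 11))
For equation 2: M_2 = 319, 319 ≡ 18 (mod 43), inverse of 319 mod 43 is 12 (check: 18 × 12 = 216 ≡ 1 (mod 43))
For equation 3: M_3 = 473, 473 ≡ 9 (mod 29), inverse of 473 mod 29 is 13 (check: 9 × 13 = 117 ≡ 1 (mod 29))
Combine: n ≡ Σ r_i×M_i×(M_i⁻¹ mod m_i) = 7×1247×3 + 6×319×12 + 0×473×13 = 26187 + 22968 + 0 = 49155
49155 mod 13717 = 8004
n ≡ 8004 (mod 13717)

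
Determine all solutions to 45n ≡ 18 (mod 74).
30

Since gcd(45, 74) = 1 divides 18, a solution exists.
Multiply both sides by the inverse of 45 mod 74:
  45^(-1) mod 74 = 51
  x ≡ 51 × 18 ≡ 918 ≡ 30 (mod 74)
Verification: 45 × 30 = 1350 = 18 × 74 + 18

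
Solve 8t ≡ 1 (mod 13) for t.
5

Using Extended Euclidean Algorithm:
gcd(8, 13) = 1
Bezout coefficients: 8 × 5 + 13 × -3 = 1
So 8 × 5 ≡ 1 (mod 13)
The inverse is 5 mod 13 = 5
Verification: 8 × 5 = 40 = 3 × 13 + 1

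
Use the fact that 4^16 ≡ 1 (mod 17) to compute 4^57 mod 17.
By Fermat: 4^{16} ≡ 1 (mod 17). 57 = 3×16 + 9. So 4^{57} ≡ 4^{9} ≡ 4 (mod 17)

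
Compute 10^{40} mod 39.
16

Using successive squaring:
Binary expansion of 40: 101000
Powers of 10 mod 39 (each is the square of the previous):
  10^1 ≡ 10 (mod 39)
  10^2 ≡ 10² = 100 ≡ 22 (mod 39)
  10^4 ≡ 22² = 484 ≡ 16 (mod 39)
  10^8 ≡ 16² = 256 ≡ 22 (mod 39)
  10^16 ≡ 22² = 484 ≡ 16 (mod 39)
  10^32 ≡ 16² = 256 ≡ 22 (mod 39)
40 = 32 + 8, so 10^40 = 10^32 × 10^8 ≡ 22 × 22 (mod 39)
Multiplying step by step:
  22 × 22 = 484 ≡ 16 (mod 39)
Result: 10^40 ≡ 16 (mod 39)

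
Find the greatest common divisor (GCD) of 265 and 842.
1

Using the Euclidean algorithm:
265 = 0 × 842 + 265
842 = 3 × 265 + 47
265 = 5 × 47 + 30
47 = 1 × 30 + 17
30 = 1 × 17 + 13
17 = 1 × 13 + 4
13 = 3 × 4 + 1
4 = 4 × 1 + 0

GCD(265, 842) = 1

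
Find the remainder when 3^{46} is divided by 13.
By Fermat: 3^{12} ≡ 1 (mod 13). 46 = 3×12 + 10. So 3^{46} ≡ 3^{10} ≡ 3 (mod 13)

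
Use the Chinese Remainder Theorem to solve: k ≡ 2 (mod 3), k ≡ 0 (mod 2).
M = 3 × 2 = 6. M₁ = 2, y₁ ≡ 2 (mod 3). M₂ = 3, y₂ ≡ 1 (mod 2). k = 2×2×2 + 0×3×1 ≡ 2 (mod 6)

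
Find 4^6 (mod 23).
6 = 4 + 2 (binary 110). Repeated squaring mod 23: 4^1 ≡ 4; 4^2 ≡ 4² = 16 ≡ 16; 4^4 ≡ 16² = 256 ≡ 3. Multiply: 4^6 = 4^4 × 4^2 ≡ 3 × 16 (mod 23): 3 × 16 = 48 ≡ 2. So 4^6 ≡ 2 (mod 23).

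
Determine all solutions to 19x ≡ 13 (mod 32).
31

Since gcd(19, 32) = 1 divides 13, a solution exists.
Multiply both sides by the inverse of 19 mod 32:
  19^(-1) mod 32 = 27
  x ≡ 27 × 13 ≡ 351 ≡ 31 (mod 32)
Verification: 19 × 31 = 589 = 18 × 32 + 13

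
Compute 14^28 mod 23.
Using Fermat: 14^{22} ≡ 1 (mod 23). 28 ≡ 6 (mod 22). So 14^{28} ≡ 14^{6} ≡ 3 (mod 23)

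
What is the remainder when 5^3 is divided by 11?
3 = 2 + 1 (binary 11). Repeated squaring mod 11: 5^1 ≡ 5; 5^2 ≡ 5² = 25 ≡ 3. Multiply: 5^3 = 5^2 × 5^1 ≡ 3 × 5 (mod 11): 3 × 5 = 15 ≡ 4. So 5^3 ≡ 4 (mod 11).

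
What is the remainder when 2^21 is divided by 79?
Using repeated squaring. 21 = 16 + 4 + 1 (binary 10101). Repeated squaring mod 79: 2^1 ≡ 2; 2^2 ≡ 2² = 4 ≡ 4; 2^4 ≡ 4² = 16 ≡ 16; 2^8 ≡ 16² = 256 ≡ 19; 2^16 ≡ 19² = 361 ≡ 45. Multiply: 2^21 = 2^16 × 2^4 × 2^1 ≡ 45 × 16 × 2 (mod 79): 45 × 16 = 720 ≡ 9; 9 × 2 = 18 ≡ 18. So 2^21 ≡ 18 (mod 79).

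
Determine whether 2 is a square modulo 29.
By Euler's criterion: 2^{14} ≡ 28 (mod 29). Since this equals -1 (≡ 28), 2 is not a QR.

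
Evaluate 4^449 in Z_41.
Using Fermat: 4^{40} ≡ 1 (mod 41). 449 ≡ 9 (mod 40). So 4^{449} ≡ 4^{9} ≡ 31 (mod 41)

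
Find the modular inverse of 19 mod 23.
19^(-1) ≡ 17 (mod 23). Verification: 19 × 17 = 323 ≡ 1 (mod 23)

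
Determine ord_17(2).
Powers of 2 mod 17: 2^1≡2, 2^2≡4, 2^3≡8, 2^4≡16, 2^5≡15, 2^6≡13, 2^7≡9, 2^8≡1. Order = 8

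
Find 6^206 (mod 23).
Using Fermat: 6^{22} ≡ 1 (mod 23). 206 ≡ 8 (mod 22). So 6^{206} ≡ 6^{8} ≡ 18 (mod 23)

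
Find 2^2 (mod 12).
2 = 2 (binary 10). Repeated squaring mod 12: 2^1 ≡ 2; 2^2 ≡ 2² = 4 ≡ 4. So 2^2 ≡ 4 (mod 12).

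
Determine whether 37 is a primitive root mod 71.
p - 1 = 70 has prime divisors 2, 5, 7. Check 37^(70/q) mod 71 for each: 37^(70/2) = 37^35 ≡ 1, 37^(70/5) = 37^14 ≡ 1, 37^(70/7) = 37^10 ≡ 30 (mod 71). Since 37^35 ≡ 1 (mod 71), the order of 37 divides 35 (in fact the order is 7) ≠ 70, so it is not a primitive root.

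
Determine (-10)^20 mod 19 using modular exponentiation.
Using Fermat: (-10)^{18} ≡ 1 (mod 19). 20 ≡ 2 (mod 18). So (-10)^{20} ≡ (-10)^{2} ≡ 5 (mod 19)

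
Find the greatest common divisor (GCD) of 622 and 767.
1

Using the Euclidean algorithm:
622 = 0 × 767 + 622
767 = 1 × 622 + 145
622 = 4 × 145 + 42
145 = 3 × 42 + 19
42 = 2 × 19 + 4
19 = 4 × 4 + 3
4 = 1 × 3 + 1
3 = 3 × 1 + 0

GCD(622, 767) = 1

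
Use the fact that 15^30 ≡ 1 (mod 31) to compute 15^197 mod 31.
By Fermat: 15^{30} ≡ 1 (mod 31). 197 = 6×30 + 17. So 15^{197} ≡ 15^{17} ≡ 23 (mod 31)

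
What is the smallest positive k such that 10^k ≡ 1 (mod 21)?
Powers of 10 mod 21: 10^1≡10, 10^2≡16, 10^3≡13, 10^4≡4, 10^5≡19, 10^6≡1. Order = 6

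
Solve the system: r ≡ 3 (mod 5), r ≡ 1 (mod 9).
M = 5 × 9 = 45. M₁ = 9, y₁ ≡ 4 (mod 5). M₂ = 5, y₂ ≡ 2 (mod 9). r = 3×9×4 + 1×5×2 ≡ 28 (mod 45)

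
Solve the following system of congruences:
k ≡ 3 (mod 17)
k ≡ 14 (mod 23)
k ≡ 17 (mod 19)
4729

Using the Chinese Remainder Theorem:
M = product of moduli = 7429
For equation 1: M_1 = 437, 437 ≡ 12 (mod 17), inverse of 437 mod 17 is 10 (check: 12 × 10 = 120 ≡ 1 (mod 17))
For equation 2: M_2 = 323, 323 ≡ 1 (mod 23), inverse of 323 mod 23 is 1 (check: 1 × 1 = 1 ≡ 1 (mod 23))
For equation 3: M_3 = 391, 391 ≡ 11 (mod 19), inverse of 391 mod 19 is 7 (check: 11 × 7 = 77 ≡ 1 (mod 19))
Combine: k ≡ Σ r_i×M_i×(M_i⁻¹ mod m_i) = 3×437×10 + 14×323×1 + 17×391×7 = 13110 + 4522 + 46529 = 64161
64161 mod 7429 = 4729
k ≡ 4729 (mod 7429)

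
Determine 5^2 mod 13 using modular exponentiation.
2 = 2 (binary 10). Repeated squaring mod 13: 5^1 ≡ 5; 5^2 ≡ 5² = 25 ≡ 12. So 5^2 ≡ 12 (mod 13).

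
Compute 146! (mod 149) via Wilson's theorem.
(148)! = (146)! × (147) × (148) ≡ -1 (mod 149). So (146)! ≡ -1 × [(148)(147)]^(-1) ≡ 74 (mod 149)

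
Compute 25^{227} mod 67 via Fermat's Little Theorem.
9

By Fermat's Little Theorem, a^(p-1) ≡ 1 (mod p) for prime p and gcd(a, p) = 1
Here p = 67, so 25^66 ≡ 1 (mod 67)
We can reduce the exponent: 227 mod 66 = 29
So 25^227 ≡ 25^29 (mod 67)
Computing: 25^29 mod 67 = 9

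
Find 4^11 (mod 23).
Using repeated squaring. 11 = 8 + 2 + 1 (binary 1011). Repeated squaring mod 23: 4^1 ≡ 4; 4^2 ≡ 4² = 16 ≡ 16; 4^4 ≡ 16² = 256 ≡ 3; 4^8 ≡ 3² = 9 ≡ 9. Multiply: 4^11 = 4^8 × 4^2 × 4^1 ≡ 9 × 16 × 4 (mod 23): 9 × 16 = 144 ≡ 6; 6 × 4 = 24 ≡ 1. So 4^11 ≡ 1 (mod 23).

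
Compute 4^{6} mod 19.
11

Using successive squaring:
Binary expansion of 6: 110
Powers of 4 mod 19 (each is the square of the previous):
  4^1 ≡ 4 (mod 19)
  4^2 ≡ 4² = 16 ≡ 16 (mod 19)
  4^4 ≡ 16² = 256 ≡ 9 (mod 19)
6 = 4 + 2, so 4^6 = 4^4 × 4^2 ≡ 9 × 16 (mod 19)
Multiplying step by step:
  9 × 16 = 144 ≡ 11 (mod 19)
Result: 4^6 ≡ 11 (mod 19)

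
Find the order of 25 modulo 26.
Powers of 25 mod 26: 25^1≡25, 25^2≡1. Order = 2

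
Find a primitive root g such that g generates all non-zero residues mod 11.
p - 1 = 10 has prime divisors 2, 5. h is a primitive root mod 11 iff h^(10/q) ≢ 1 (mod 11) for each such q.
h = 2: 2^5 ≡ 10, 2^2 ≡ 4 (mod 11); none is 1, so 2 has order 10 and is a primitive root.
The smallest primitive root mod 11 is g = 2.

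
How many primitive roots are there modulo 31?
8

The number of primitive roots modulo p is φ(p-1) = φ(30)
φ(30) = 8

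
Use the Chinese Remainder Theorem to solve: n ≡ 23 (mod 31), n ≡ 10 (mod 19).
333

Using the Chinese Remainder Theorem:
M = product of moduli = 589
For equation 1: M_1 = 19, 19 ≡ 19 (mod 31), inverse of 19 mod 31 is 18 (check: 19 × 18 = 342 ≡ 1 (mod 31))
For equation 2: M_2 = 31, 31 ≡ 12 (mod 19), inverse of 31 mod 19 is 8 (check: 12 × 8 = 96 ≡ 1 (mod 19))
Combine: n ≡ Σ r_i×M_i×(M_i⁻¹ mod m_i) = 23×19×18 + 10×31×8 = 7866 + 2480 = 10346
10346 mod 589 = 333
n ≡ 333 (mod 589)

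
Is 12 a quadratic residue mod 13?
By Euler's criterion: 12^{6} ≡ 1 (mod 13). Since this equals 1, 12 is a QR.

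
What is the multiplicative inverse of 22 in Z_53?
22^(-1) ≡ 41 (mod 53). Verification: 22 × 41 = 902 ≡ 1 (mod 53)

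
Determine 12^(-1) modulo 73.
12^(-1) ≡ 67 (mod 73). Verification: 12 × 67 = 804 ≡ 1 (mod 73)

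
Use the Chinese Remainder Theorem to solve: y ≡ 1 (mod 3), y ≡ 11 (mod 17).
28

Using the Chinese Remainder Theorem:
M = product of moduli = 51
For equation 1: M_1 = 17, 17 ≡ 2 (mod 3), inverse of 17 mod 3 is 2 (check: 2 × 2 = 4 ≡ 1 (mod 3))
For equation 2: M_2 = 3, 3 ≡ 3 (mod 17), inverse of 3 mod 17 is 6 (check: 3 × 6 = 18 ≡ 1 (mod 17))
Combine: y ≡ Σ r_i×M_i×(M_i⁻¹ mod m_i) = 1×17×2 + 11×3×6 = 34 + 198 = 232
232 mod 51 = 28
y ≡ 28 (mod 51)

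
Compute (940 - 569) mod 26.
7

(940 - 569) = 371
371 mod 26 = 7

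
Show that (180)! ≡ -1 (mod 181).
(180)! mod 181 = 180. Since this equals -1 (mod 181), Wilson confirms 181 is prime.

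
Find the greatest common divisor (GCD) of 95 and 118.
1

Using the Euclidean algorithm:
95 = 0 × 118 + 95
118 = 1 × 95 + 23
95 = 4 × 23 + 3
23 = 7 × 3 + 2
3 = 1 × 2 + 1
2 = 2 × 1 + 0

GCD(95, 118) = 1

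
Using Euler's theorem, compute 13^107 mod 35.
By Euler: 13^{24} ≡ 1 (mod 35) since gcd(13, 35) = 1. 107 = 4×24 + 11. So 13^{107} ≡ 13^{11} ≡ 27 (mod 35)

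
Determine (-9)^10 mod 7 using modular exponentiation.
(-9) ≡ 5 (mod 7). 10 = 8 + 2 (binary 1010). Repeated squaring mod 7: 5^1 ≡ 5; 5^2 ≡ 5² = 25 ≡ 4; 5^4 ≡ 4² = 16 ≡ 2; 5^8 ≡ 2² = 4 ≡ 4. Multiply: (-9)^10 ≡ 5^8 × 5^2 ≡ 4 × 4 (mod 7): 4 × 4 = 16 ≡ 2. So (-9)^10 ≡ 2 (mod 7).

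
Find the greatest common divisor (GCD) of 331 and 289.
1

Using the Euclidean algorithm:
331 = 1 × 289 + 42
289 = 6 × 42 + 37
42 = 1 × 37 + 5
37 = 7 × 5 + 2
5 = 2 × 2 + 1
2 = 2 × 1 + 0

GCD(331, 289) = 1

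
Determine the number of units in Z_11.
10

Prime factorization: 11 = 11
Using the formula φ(n) = n × Π(1 - 1/p) for each prime factor p:
φ(11) = 11 × (1 - 1/11)
φ(11) = 10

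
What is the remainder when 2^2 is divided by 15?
2 = 2 (binary 10). Repeated squaring mod 15: 2^1 ≡ 2; 2^2 ≡ 2² = 4 ≡ 4. So 2^2 ≡ 4 (mod 15).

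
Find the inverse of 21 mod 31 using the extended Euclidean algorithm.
Extended GCD: 21(3) + 31(-2) = 1. So 21^(-1) ≡ 3 ≡ 3 (mod 31). Verify: 21 × 3 = 63 ≡ 1 (mod 31)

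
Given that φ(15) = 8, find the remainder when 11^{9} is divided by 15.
By Euler: 11^{8} ≡ 1 (mod 15) since gcd(11, 15) = 1. 9 = 1×8 + 1. So 11^{9} ≡ 11^{1} ≡ 11 (mod 15)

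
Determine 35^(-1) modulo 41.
35^(-1) ≡ 34 (mod 41). Verification: 35 × 34 = 1190 ≡ 1 (mod 41)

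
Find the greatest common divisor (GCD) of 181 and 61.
1

Using the Euclidean algorithm:
181 = 2 × 61 + 59
61 = 1 × 59 + 2
59 = 29 × 2 + 1
2 = 2 × 1 + 0

GCD(181, 61) = 1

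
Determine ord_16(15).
Powers of 15 mod 16: 15^1≡15, 15^2≡1. Order = 2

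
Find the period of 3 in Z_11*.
Powers of 3 mod 11: 3^1≡3, 3^2≡9, 3^3≡5, 3^4≡4, 3^5≡1. Order = 5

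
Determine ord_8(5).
Powers of 5 mod 8: 5^1≡5, 5^2≡1. Order = 2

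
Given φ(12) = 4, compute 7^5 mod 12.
By Euler: 7^{4} ≡ 1 (mod 12) since gcd(7, 12) = 1. 5 = 1×4 + 1. So 7^{5} ≡ 7^{1} ≡ 7 (mod 12)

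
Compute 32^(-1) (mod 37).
32^(-1) ≡ 22 (mod 37). Verification: 32 × 22 = 704 ≡ 1 (mod 37)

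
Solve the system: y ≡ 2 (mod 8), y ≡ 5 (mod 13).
M = 8 × 13 = 104. M₁ = 13, y₁ ≡ 5 (mod 8). M₂ = 8, y₂ ≡ 5 (mod 13). y = 2×13×5 + 5×8×5 ≡ 18 (mod 104)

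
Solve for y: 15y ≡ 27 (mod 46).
11

Since gcd(15, 46) = 1 divides 27, a solution exists.
Multiply both sides by the inverse of 15 mod 46:
  15^(-1) mod 46 = 43
  x ≡ 43 × 27 ≡ 1161 ≡ 11 (mod 46)
Verification: 15 × 11 = 165 = 3 × 46 + 27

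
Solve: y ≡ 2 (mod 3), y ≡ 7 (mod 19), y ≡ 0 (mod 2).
M = 3 × 19 × 2 = 114. M₁ = 38, y₁ ≡ 2 (mod 3). M₂ = 6, y₂ ≡ 16 (mod 19). M₃ = 57, y₃ ≡ 1 (mod 2). y = 2×38×2 + 7×6×16 + 0×57×1 ≡ 26 (mod 114)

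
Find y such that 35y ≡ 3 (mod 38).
37

Since gcd(35, 38) = 1 divides 3, a solution exists.
Multiply both sides by the inverse of 35 mod 38:
  35^(-1) mod 38 = 25
  x ≡ 25 × 3 ≡ 75 ≡ 37 (mod 38)
Verification: 35 × 37 = 1295 = 34 × 38 + 3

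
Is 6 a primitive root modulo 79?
Yes

To verify, check if 6^(78/q) ≢ 1 (mod 79) for each prime divisor q of 78
Divisors of 78 = 78: [1, 2, 3, 6, 13, 26, 39, 78]
  6^(78/2) = 6^39 ≡ 78 (mod 79)
  6^(78/3) = 6^26 ≡ 55 (mod 79)
  6^(78/13) = 6^6 ≡ 46 (mod 79)
Conclusion: 6 is a primitive root modulo 79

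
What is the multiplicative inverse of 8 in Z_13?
5

Using Extended Euclidean Algorithm:
gcd(8, 13) = 1
Bezout coefficients: 8 × 5 + 13 × -3 = 1
So 8 × 5 ≡ 1 (mod 13)
The inverse is 5 mod 13 = 5
Verification: 8 × 5 = 40 = 3 × 13 + 1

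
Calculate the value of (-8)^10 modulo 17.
(-8) ≡ 9 (mod 17). 10 = 8 + 2 (binary 1010). Repeated squaring mod 17: 9^1 ≡ 9; 9^2 ≡ 9² = 81 ≡ 13; 9^4 ≡ 13² = 169 ≡ 16; 9^8 ≡ 16² = 256 ≡ 1. Multiply: (-8)^10 ≡ 9^8 × 9^2 ≡ 1 × 13 (mod 17): 1 × 13 = 13 ≡ 13. So (-8)^10 ≡ 13 (mod 17).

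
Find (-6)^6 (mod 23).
(-6) ≡ 17 (mod 23). 6 = 4 + 2 (binary 110). Repeated squaring mod 23: 17^1 ≡ 17; 17^2 ≡ 17² = 289 ≡ 13; 17^4 ≡ 13² = 169 ≡ 8. Multiply: (-6)^6 ≡ 17^4 × 17^2 ≡ 8 × 13 (mod 23): 8 × 13 = 104 ≡ 12. So (-6)^6 ≡ 12 (mod 23).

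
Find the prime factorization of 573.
3 × 191

Divide by primes starting from smallest:
573 ÷ 3 = 191
191 ÷ 191 = 1

573 = 3 × 191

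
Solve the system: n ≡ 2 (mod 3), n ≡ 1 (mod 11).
M = 3 × 11 = 33. M₁ = 11, y₁ ≡ 2 (mod 3). M₂ = 3, y₂ ≡ 4 (mod 11). n = 2×11×2 + 1×3×4 ≡ 23 (mod 33)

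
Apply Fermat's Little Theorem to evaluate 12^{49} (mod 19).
12

By Fermat's Little Theorem, a^(p-1) ≡ 1 (mod p) for prime p and gcd(a, p) = 1
Here p = 19, so 12^18 ≡ 1 (mod 19)
We can reduce the exponent: 49 mod 18 = 13
So 12^49 ≡ 12^13 (mod 19)
Computing: 12^13 mod 19 = 12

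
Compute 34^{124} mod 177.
19

Using successive squaring:
Binary expansion of 124: 1111100
Powers of 34 mod 177 (each is the square of the previous):
  34^1 ≡ 34 (mod 177)
  34^2 ≡ 34² = 1156 ≡ 94 (mod 177)
  34^4 ≡ 94² = 8836 ≡ 163 (mod 177)
  34^8 ≡ 163² = 26569 ≡ 19 (mod 177)
  34^16 ≡ 19² = 361 ≡ 7 (mod 177)
  34^32 ≡ 7² = 49 ≡ 49 (mod 177)
  34^64 ≡ 49² = 2401 ≡ 100 (mod 177)
124 = 64 + 32 + 16 + 8 + 4, so 34^124 = 34^64 × 34^32 × 34^16 × 34^8 × 34^4 ≡ 100 × 49 × 7 × 19 × 163 (mod 177)
Multiplying step by step:
  100 × 49 = 4900 ≡ 121 (mod 177)
  121 × 7 = 847 ≡ 139 (mod 177)
  139 × 19 = 2641 ≡ 163 (mod 177)
  163 × 163 = 26569 ≡ 19 (mod 177)
Result: 34^124 ≡ 19 (mod 177)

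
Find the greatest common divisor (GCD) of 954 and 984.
6

Using the Euclidean algorithm:
954 = 0 × 984 + 954
984 = 1 × 954 + 30
954 = 31 × 30 + 24
30 = 1 × 24 + 6
24 = 4 × 6 + 0

GCD(954, 984) = 6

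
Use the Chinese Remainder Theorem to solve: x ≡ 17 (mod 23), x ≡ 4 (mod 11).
224

Using the Chinese Remainder Theorem:
M = product of moduli = 253
For equation 1: M_1 = 11, 11 ≡ 11 (mod 23), inverse of 11 mod 23 is 21 (check: 11 × 21 = 231 ≡ 1 (mod 23))
For equation 2: M_2 = 23, 23 ≡ 1 (mod 11), inverse of 23 mod 11 is 1 (check: 1 × 1 = 1 ≡ 1 (mod 11))
Combine: x ≡ Σ r_i×M_i×(M_i⁻¹ mod m_i) = 17×11×21 + 4×23×1 = 3927 + 92 = 4019
4019 mod 253 = 224
x ≡ 224 (mod 253)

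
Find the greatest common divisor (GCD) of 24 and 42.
6

Using the Euclidean algorithm:
24 = 0 × 42 + 24
42 = 1 × 24 + 18
24 = 1 × 18 + 6
18 = 3 × 6 + 0

GCD(24, 42) = 6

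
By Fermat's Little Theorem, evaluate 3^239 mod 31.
By Fermat: 3^{30} ≡ 1 (mod 31). 239 ≡ 29 (mod 30). So 3^{239} ≡ 3^{29} ≡ 21 (mod 31)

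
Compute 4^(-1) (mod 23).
6

Using Extended Euclidean Algorithm:
gcd(4, 23) = 1
Bezout coefficients: 4 × 6 + 23 × -1 = 1
So 4 × 6 ≡ 1 (mod 23)
The inverse is 6 mod 23 = 6
Verification: 4 × 6 = 24 = 1 × 23 + 1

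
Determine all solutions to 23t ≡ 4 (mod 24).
20

Since gcd(23, 24) = 1 divides 4, a solution exists.
Multiply both sides by the inverse of 23 mod 24:
  23^(-1) mod 24 = 23
  x ≡ 23 × 4 ≡ 92 ≡ 20 (mod 24)
Verification: 23 × 20 = 460 = 19 × 24 + 4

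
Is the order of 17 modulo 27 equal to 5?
No, the actual order is 6, not 5.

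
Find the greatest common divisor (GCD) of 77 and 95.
1

Using the Euclidean algorithm:
77 = 0 × 95 + 77
95 = 1 × 77 + 18
77 = 4 × 18 + 5
18 = 3 × 5 + 3
5 = 1 × 3 + 2
3 = 1 × 2 + 1
2 = 2 × 1 + 0

GCD(77, 95) = 1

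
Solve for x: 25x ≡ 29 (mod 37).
13

Since gcd(25, 37) = 1 divides 29, a solution exists.
Multiply both sides by the inverse of 25 mod 37:
  25^(-1) mod 37 = 3
  x ≡ 3 × 29 ≡ 87 ≡ 13 (mod 37)
Verification: 25 × 13 = 325 = 8 × 37 + 29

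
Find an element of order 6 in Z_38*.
27 has order 6 mod 38 since 27^{6} ≡ 1 (mod 38) and no smaller power works.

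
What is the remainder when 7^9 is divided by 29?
9 = 8 + 1 (binary 1001). Repeated squaring mod 29: 7^1 ≡ 7; 7^2 ≡ 7² = 49 ≡ 20; 7^4 ≡ 20² = 400 ≡ 23; 7^8 ≡ 23² = 529 ≡ 7. Multiply: 7^9 = 7^8 × 7^1 ≡ 7 × 7 (mod 29): 7 × 7 = 49 ≡ 20. So 7^9 ≡ 20 (mod 29).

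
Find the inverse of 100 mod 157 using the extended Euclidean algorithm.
Extended GCD: 100(11) + 157(-7) = 1. So 100^(-1) ≡ 11 ≡ 11 (mod 157). Verify: 100 × 11 = 1100 ≡ 1 (mod 157)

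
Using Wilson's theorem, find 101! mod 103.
(102)! = (101)! × (102) ≡ -1 (mod 103). So (101)! ≡ -1 × (102)^(-1) ≡ (-1)×(-1) = 1 (mod 103)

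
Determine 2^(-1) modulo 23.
2^(-1) ≡ 12 (mod 23). Verification: 2 × 12 = 24 ≡ 1 (mod 23)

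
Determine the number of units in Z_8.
4

Prime factorization: 8 = 2^3
Using the formula φ(n) = n × Π(1 - 1/p) for each prime factor p:
φ(8) = 8 × (1 - 1/2)
φ(8) = 4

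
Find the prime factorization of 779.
19 × 41

Divide by primes starting from smallest:
779 ÷ 19 = 41
41 ÷ 41 = 1

779 = 19 × 41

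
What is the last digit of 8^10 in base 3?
8 ≡ 2 (mod 3). 10 = 8 + 2 (binary 1010). Repeated squaring mod 3: 2^1 ≡ 2; 2^2 ≡ 2² = 4 ≡ 1; 2^4 ≡ 1² = 1 ≡ 1; 2^8 ≡ 1² = 1 ≡ 1. Multiply: 8^10 ≡ 2^8 × 2^2 ≡ 1 × 1 (mod 3): 1 × 1 = 1 ≡ 1. So 8^10 ≡ 1 (mod 3).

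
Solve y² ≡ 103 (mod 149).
The square roots of 103 mod 149 are 111 and 38. Verify: 111² = 12321 ≡ 103 (mod 149)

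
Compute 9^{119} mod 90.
9

Using successive squaring:
Binary expansion of 119: 1110111
Powers of 9 mod 90 (each is the square of the previous):
  9^1 ≡ 9 (mod 90)
  9^2 ≡ 9² = 81 ≡ 81 (mod 90)
  9^4 ≡ 81² = 6561 ≡ 81 (mod 90)
  9^8 ≡ 81² = 6561 ≡ 81 (mod 90)
  9^16 ≡ 81² = 6561 ≡ 81 (mod 90)
  9^32 ≡ 81² = 6561 ≡ 81 (mod 90)
  9^64 ≡ 81² = 6561 ≡ 81 (mod 90)
119 = 64 + 32 + 16 + 4 + 2 + 1, so 9^119 = 9^64 × 9^32 × 9^16 × 9^4 × 9^2 × 9^1 ≡ 81 × 81 × 81 × 81 × 81 × 9 (mod 90)
Multiplying step by step:
  81 × 81 = 6561 ≡ 81 (mod 90)
  81 × 81 = 6561 ≡ 81 (mod 90)
  81 × 81 = 6561 ≡ 81 (mod 90)
  81 × 81 = 6561 ≡ 81 (mod 90)
  81 × 9 = 729 ≡ 9 (mod 90)
Result: 9^119 ≡ 9 (mod 90)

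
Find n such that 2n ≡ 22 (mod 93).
11

Since gcd(2, 93) = 1 divides 22, a solution exists.
Multiply both sides by the inverse of 2 mod 93:
  2^(-1) mod 93 = 47
  x ≡ 47 × 22 ≡ 1034 ≡ 11 (mod 93)
Verification: 2 × 11 = 22 = 0 × 93 + 22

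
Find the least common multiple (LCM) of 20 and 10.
20

First find GCD(20, 10) using the Euclidean algorithm:
20 = 2 × 10 + 0
GCD(20, 10) = 10

LCM formula: LCM(a, b) = (a × b) / GCD(a, b)
LCM(20, 10) = (20 × 10) / 10
LCM(20, 10) = 200 / 10
LCM(20, 10) = 20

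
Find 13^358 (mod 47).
Using Fermat: 13^{46} ≡ 1 (mod 47). 358 ≡ 36 (mod 46). So 13^{358} ≡ 13^{36} ≡ 24 (mod 47)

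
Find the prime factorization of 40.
2^3 × 5

Divide by primes starting from smallest:
40 ÷ 2 = 20
20 ÷ 2 = 10
10 ÷ 2 = 5
5 ÷ 5 = 1

40 = 2^3 × 5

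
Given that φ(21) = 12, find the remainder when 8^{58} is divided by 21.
By Euler: 8^{12} ≡ 1 (mod 21) since gcd(8, 21) = 1. 58 = 4×12 + 10. So 8^{58} ≡ 8^{10} ≡ 1 (mod 21)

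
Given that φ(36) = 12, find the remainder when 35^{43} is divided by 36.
By Euler: 35^{12} ≡ 1 (mod 36) since gcd(35, 36) = 1. 43 = 3×12 + 7. So 35^{43} ≡ 35^{7} ≡ 35 (mod 36)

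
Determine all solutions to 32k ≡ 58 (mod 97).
20

Since gcd(32, 97) = 1 divides 58, a solution exists.
Multiply both sides by the inverse of 32 mod 97:
  32^(-1) mod 97 = 94
  x ≡ 94 × 58 ≡ 5452 ≡ 20 (mod 97)
Verification: 32 × 20 = 640 = 6 × 97 + 58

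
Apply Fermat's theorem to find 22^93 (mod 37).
By Fermat: 22^{36} ≡ 1 (mod 37). 93 = 2×36 + 21. So 22^{93} ≡ 22^{21} ≡ 8 (mod 37)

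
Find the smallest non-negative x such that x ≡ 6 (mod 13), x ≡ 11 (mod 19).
201

Using the Chinese Remainder Theorem:
M = product of moduli = 247
For equation 1: M_1 = 19, 19 ≡ 6 (mod 13), inverse of 19 mod 13 is 11 (check: 6 × 11 = 66 ≡ 1 (mod 13))
For equation 2: M_2 = 13, 13 ≡ 13 (mod 19), inverse of 13 mod 19 is 3 (check: 13 × 3 = 39 ≡ 1 (mod 19))
Combine: x ≡ Σ r_i×M_i×(M_i⁻¹ mod m_i) = 6×19×11 + 11×13×3 = 1254 + 429 = 1683
1683 mod 247 = 201
x ≡ 201 (mod 247)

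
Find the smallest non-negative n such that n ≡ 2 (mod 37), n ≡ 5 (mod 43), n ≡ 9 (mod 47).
26235

Using the Chinese Remainder Theorem:
M = product of moduli = 74777
For equation 1: M_1 = 2021, 2021 ≡ 23 (mod 37), inverse of 2021 mod 37 is 29 (check: 23 × 29 = 667 ≡ 1 (mod 37))
For equation 2: M_2 = 1739, 1739 ≡ 19 (mod 43), inverse of 1739 mod 43 is 34 (check: 19 × 34 = 646 ≡ 1 (mod 43))
For equation 3: M_3 = 1591, 1591 ≡ 40 (mod 47), inverse of 1591 mod 47 is 20 (check: 40 × 20 = 800 ≡ 1 (mod 47))
Combine: n ≡ Σ r_i×M_i×(M_i⁻¹ mod m_i) = 2×2021×29 + 5×1739×34 + 9×1591×20 = 117218 + 295630 + 286380 = 699228
699228 mod 74777 = 26235
n ≡ 26235 (mod 74777)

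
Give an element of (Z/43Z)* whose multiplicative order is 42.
3 has order 42 mod 43 since 3^{42} ≡ 1 (mod 43) and no smaller power works.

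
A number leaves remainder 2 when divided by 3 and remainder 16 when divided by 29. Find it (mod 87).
M = 3 × 29 = 87. M₁ = 29, y₁ ≡ 2 (mod 3). M₂ = 3, y₂ ≡ 10 (mod 29). r = 2×29×2 + 16×3×10 ≡ 74 (mod 87)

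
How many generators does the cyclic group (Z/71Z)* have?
24

The number of primitive roots modulo p is φ(p-1) = φ(70)
φ(70) = 24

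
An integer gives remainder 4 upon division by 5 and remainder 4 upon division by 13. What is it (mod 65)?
M = 5 × 13 = 65. M₁ = 13, y₁ ≡ 2 (mod 5). M₂ = 5, y₂ ≡ 8 (mod 13). y = 4×13×2 + 4×5×8 ≡ 4 (mod 65). The smallest positive such number is 4.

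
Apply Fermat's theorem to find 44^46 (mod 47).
By Fermat's Little Theorem, 44^{46} ≡ 1 (mod 47) since 47 is prime and gcd(44, 47) = 1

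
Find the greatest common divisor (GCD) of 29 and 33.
1

Using the Euclidean algorithm:
29 = 0 × 33 + 29
33 = 1 × 29 + 4
29 = 7 × 4 + 1
4 = 4 × 1 + 0

GCD(29, 33) = 1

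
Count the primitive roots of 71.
24

The number of primitive roots modulo p is φ(p-1) = φ(70)
φ(70) = 24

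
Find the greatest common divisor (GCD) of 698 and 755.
1

Using the Euclidean algorithm:
698 = 0 × 755 + 698
755 = 1 × 698 + 57
698 = 12 × 57 + 14
57 = 4 × 14 + 1
14 = 14 × 1 + 0

GCD(698, 755) = 1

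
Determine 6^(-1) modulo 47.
6^(-1) ≡ 8 (mod 47). Verification: 6 × 8 = 48 ≡ 1 (mod 47)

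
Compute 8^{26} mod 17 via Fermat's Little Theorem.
13

By Fermat's Little Theorem, a^(p-1) ≡ 1 (mod p) for prime p and gcd(a, p) = 1
Here p = 17, so 8^16 ≡ 1 (mod 17)
We can reduce the exponent: 26 mod 16 = 10
So 8^26 ≡ 8^10 (mod 17)
Computing: 8^10 mod 17 = 13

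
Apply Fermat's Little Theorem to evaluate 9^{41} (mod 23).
13

By Fermat's Little Theorem, a^(p-1) ≡ 1 (mod p) for prime p and gcd(a, p) = 1
Here p = 23, so 9^22 ≡ 1 (mod 23)
We can reduce the exponent: 41 mod 22 = 19
So 9^41 ≡ 9^19 (mod 23)
Computing: 9^19 mod 23 = 13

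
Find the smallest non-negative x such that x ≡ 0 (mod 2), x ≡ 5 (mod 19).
24

Using the Chinese Remainder Theorem:
M = product of moduli = 38
For equation 1: M_1 = 19, 19 ≡ 1 (mod 2), inverse of 19 mod 2 is 1 (check: 1 × 1 = 1 ≡ 1 (mod 2))
For equation 2: M_2 = 2, 2 ≡ 2 (mod 19), inverse of 2 mod 19 is 10 (check: 2 × 10 = 20 ≡ 1 (mod 19))
Combine: x ≡ Σ r_i×M_i×(M_i⁻¹ mod m_i) = 0×19×1 + 5×2×10 = 0 + 100 = 100
100 mod 38 = 24
x ≡ 24 (mod 38)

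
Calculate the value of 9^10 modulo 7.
9 ≡ 2 (mod 7). 10 = 8 + 2 (binary 1010). Repeated squaring mod 7: 2^1 ≡ 2; 2^2 ≡ 2² = 4 ≡ 4; 2^4 ≡ 4² = 16 ≡ 2; 2^8 ≡ 2² = 4 ≡ 4. Multiply: 9^10 ≡ 2^8 × 2^2 ≡ 4 × 4 (mod 7): 4 × 4 = 16 ≡ 2. So 9^10 ≡ 2 (mod 7).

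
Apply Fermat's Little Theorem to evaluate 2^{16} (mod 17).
1

By Fermat's Little Theorem, a^(p-1) ≡ 1 (mod p) for prime p and gcd(a, p) = 1
Here p = 17, so 2^16 ≡ 1 (mod 17)
We can reduce the exponent: 16 mod 16 = 0
So 2^16 ≡ 2^0 (mod 17)
Computing: 2^0 mod 17 = 1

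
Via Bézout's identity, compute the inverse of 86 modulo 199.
Extended GCD: 86(81) + 199(-35) = 1. So 86^(-1) ≡ 81 ≡ 81 (mod 199). Verify: 86 × 81 = 6966 ≡ 1 (mod 199)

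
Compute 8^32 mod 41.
Using repeated squaring. 32 = 32 (binary 100000). Repeated squaring mod 41: 8^1 ≡ 8; 8^2 ≡ 8² = 64 ≡ 23; 8^4 ≡ 23² = 529 ≡ 37; 8^8 ≡ 37² = 1369 ≡ 16; 8^16 ≡ 16² = 256 ≡ 10; 8^32 ≡ 10² = 100 ≡ 18. So 8^32 ≡ 18 (mod 41).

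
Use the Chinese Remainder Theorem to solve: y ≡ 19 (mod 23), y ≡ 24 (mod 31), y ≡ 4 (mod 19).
10967

Using the Chinese Remainder Theorem:
M = product of moduli = 13547
For equation 1: M_1 = 589, 589 ≡ 14 (mod 23), inverse of 589 mod 23 is 5 (check: 14 × 5 = 70 ≡ 1 (mod 23))
For equation 2: M_2 = 437, 437 ≡ 3 (mod 31), inverse of 437 mod 31 is 21 (check: 3 × 21 = 63 ≡ 1 (mod 31))
For equation 3: M_3 = 713, 713 ≡ 10 (mod 19), inverse of 713 mod 19 is 2 (check: 10 × 2 = 20 ≡ 1 (mod 19))
Combine: y ≡ Σ r_i×M_i×(M_i⁻¹ mod m_i) = 19×589×5 + 24×437×21 + 4×713×2 = 55955 + 220248 + 5704 = 281907
281907 mod 13547 = 10967
y ≡ 10967 (mod 13547)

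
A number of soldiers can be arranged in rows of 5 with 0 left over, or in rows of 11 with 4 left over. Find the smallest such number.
M = 5 × 11 = 55. M₁ = 11, y₁ ≡ 1 (mod 5). M₂ = 5, y₂ ≡ 9 (mod 11). m = 0×11×1 + 4×5×9 ≡ 15 (mod 55). The smallest positive such number is 15.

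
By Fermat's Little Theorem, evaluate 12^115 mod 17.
By Fermat: 12^{16} ≡ 1 (mod 17). 115 = 7×16 + 3. So 12^{115} ≡ 12^{3} ≡ 11 (mod 17)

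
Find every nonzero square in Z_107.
QRs mod 107: {1, 3, 4, 9, 10, 11, 12, 13, 14, 16, 19, 23, 25, 27, 29, 30, 33, 34, 35, 36, 37, 39, 40, 41, 42, 44, 47, 48, 49, 52, 53, 56, 57, 61, 62, 64, 69, 75, 76, 79, 81, 83, 85, 86, 87, 89, 90, 92, 99, 100, 101, 102, 105}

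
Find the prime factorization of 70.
2 × 5 × 7

Divide by primes starting from smallest:
70 ÷ 2 = 35
35 ÷ 5 = 7
7 ÷ 7 = 1

70 = 2 × 5 × 7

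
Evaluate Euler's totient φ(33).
20

Prime factorization: 33 = 3 × 11
Using the formula φ(n) = n × Π(1 - 1/p) for each prime factor p:
φ(33) = 33 × (1 - 1/3) × (1 - 1/11)
φ(33) = 20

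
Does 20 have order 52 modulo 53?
p - 1 = 52 has prime divisors 2, 13. Check 20^(52/q) mod 53 for each: 20^(52/2) = 20^26 ≡ 52, 20^(52/13) = 20^4 ≡ 46 (mod 53). None of these is 1, so 20 has order 52 = φ(53), so it is a primitive root mod 53.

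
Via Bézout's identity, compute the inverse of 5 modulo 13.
Extended GCD: 5(-5) + 13(2) = 1. So 5^(-1) ≡ 8 ≡ 8 (mod 13). Verify: 5 × 8 = 40 ≡ 1 (mod 13)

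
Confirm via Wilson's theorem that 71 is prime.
(70)! mod 71 = 70. Since this equals -1 (mod 71), Wilson confirms 71 is prime.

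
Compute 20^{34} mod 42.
22

Using successive squaring:
Binary expansion of 34: 100010
Powers of 20 mod 42 (each is the square of the previous):
  20^1 ≡ 20 (mod 42)
  20^2 ≡ 20² = 400 ≡ 22 (mod 42)
  20^4 ≡ 22² = 484 ≡ 22 (mod 42)
  20^8 ≡ 22² = 484 ≡ 22 (mod 42)
  20^16 ≡ 22² = 484 ≡ 22 (mod 42)
  20^32 ≡ 22² = 484 ≡ 22 (mod 42)
34 = 32 + 2, so 20^34 = 20^32 × 20^2 ≡ 22 × 22 (mod 42)
Multiplying step by step:
  22 × 22 = 484 ≡ 22 (mod 42)
Result: 20^34 ≡ 22 (mod 42)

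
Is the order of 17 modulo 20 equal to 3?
No, the actual order is 4, not 3.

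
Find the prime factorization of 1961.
37 × 53

Divide by primes starting from smallest:
1961 ÷ 37 = 53
53 ÷ 53 = 1

1961 = 37 × 53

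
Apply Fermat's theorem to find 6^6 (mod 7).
By Fermat's Little Theorem, 6^{6} ≡ 1 (mod 7) since 7 is prime and gcd(6, 7) = 1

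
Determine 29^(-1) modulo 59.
29^(-1) ≡ 57 (mod 59). Verification: 29 × 57 = 1653 ≡ 1 (mod 59)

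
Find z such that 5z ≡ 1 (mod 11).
5^(-1) ≡ 9 (mod 11). Verification: 5 × 9 = 45 ≡ 1 (mod 11)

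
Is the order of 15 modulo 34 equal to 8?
Yes, ord_34(15) = 8.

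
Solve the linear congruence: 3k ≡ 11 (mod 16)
9

Since gcd(3, 16) = 1 divides 11, a solution exists.
Multiply both sides by the inverse of 3 mod 16:
  3^(-1) mod 16 = 11
  x ≡ 11 × 11 ≡ 121 ≡ 9 (mod 16)
Verification: 3 × 9 = 27 = 1 × 16 + 11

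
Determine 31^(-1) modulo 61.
31^(-1) ≡ 2 (mod 61). Verification: 31 × 2 = 62 ≡ 1 (mod 61)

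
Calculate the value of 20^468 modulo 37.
Using Fermat: 20^{36} ≡ 1 (mod 37). 468 ≡ 0 (mod 36). So 20^{468} ≡ 20^{0} ≡ 1 (mod 37)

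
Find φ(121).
110

Prime factorization: 121 = 11^2
Using the formula φ(n) = n × Π(1 - 1/p) for each prime factor p:
φ(121) = 121 × (1 - 1/11)
φ(121) = 110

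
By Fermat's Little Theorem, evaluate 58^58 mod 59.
By Fermat's Little Theorem, 58^{58} ≡ 1 (mod 59) since 59 is prime and gcd(58, 59) = 1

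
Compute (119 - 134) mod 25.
10

(119 - 134) = -15
-15 mod 25 = 10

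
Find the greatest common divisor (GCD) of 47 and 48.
1

Using the Euclidean algorithm:
47 = 0 × 48 + 47
48 = 1 × 47 + 1
47 = 47 × 1 + 0

GCD(47, 48) = 1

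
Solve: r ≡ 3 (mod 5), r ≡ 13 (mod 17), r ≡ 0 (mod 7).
M = 5 × 17 × 7 = 595. M₁ = 119, y₁ ≡ 4 (mod 5). M₂ = 35, y₂ ≡ 1 (mod 17). M₃ = 85, y₃ ≡ 1 (mod 7). r = 3×119×4 + 13×35×1 + 0×85×1 ≡ 98 (mod 595)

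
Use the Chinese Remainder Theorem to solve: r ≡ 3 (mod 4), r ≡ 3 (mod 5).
M = 4 × 5 = 20. M₁ = 5, y₁ ≡ 1 (mod 4). M₂ = 4, y₂ ≡ 4 (mod 5). r = 3×5×1 + 3×4×4 ≡ 3 (mod 20)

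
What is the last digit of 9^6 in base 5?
9 ≡ 4 (mod 5). 6 = 4 + 2 (binary 110). Repeated squaring mod 5: 4^1 ≡ 4; 4^2 ≡ 4² = 16 ≡ 1; 4^4 ≡ 1² = 1 ≡ 1. Multiply: 9^6 ≡ 4^4 × 4^2 ≡ 1 × 1 (mod 5): 1 × 1 = 1 ≡ 1. So 9^6 ≡ 1 (mod 5).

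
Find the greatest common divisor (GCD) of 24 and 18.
6

Using the Euclidean algorithm:
24 = 1 × 18 + 6
18 = 3 × 6 + 0

GCD(24, 18) = 6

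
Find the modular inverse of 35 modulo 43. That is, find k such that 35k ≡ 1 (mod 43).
16

Using Extended Euclidean Algorithm:
gcd(35, 43) = 1
Bezout coefficients: 35 × 16 + 43 × -13 = 1
So 35 × 16 ≡ 1 (mod 43)
The inverse is 16 mod 43 = 16
Verification: 35 × 16 = 560 = 13 × 43 + 1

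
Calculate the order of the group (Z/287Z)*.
240

Prime factorization: 287 = 7 × 41
Using the formula φ(n) = n × Π(1 - 1/p) for each prime factor p:
φ(287) = 287 × (1 - 1/7) × (1 - 1/41)
φ(287) = 240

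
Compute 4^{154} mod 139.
41

Using successive squaring:
Binary expansion of 154: 10011010
Powers of 4 mod 139 (each is the square of the previous):
  4^1 ≡ 4 (mod 139)
  4^2 ≡ 4² = 16 ≡ 16 (mod 139)
  4^4 ≡ 16² = 256 ≡ 117 (mod 139)
  4^8 ≡ 117² = 13689 ≡ 67 (mod 139)
  4^16 ≡ 67² = 4489 ≡ 41 (mod 139)
  4^32 ≡ 41² = 1681 ≡ 13 (mod 139)
  4^64 ≡ 13² = 169 ≡ 30 (mod 139)
  4^128 ≡ 30² = 900 ≡ 66 (mod 139)
154 = 128 + 16 + 8 + 2, so 4^154 = 4^128 × 4^16 × 4^8 × 4^2 ≡ 66 × 41 × 67 × 16 (mod 139)
Multiplying step by step:
  66 × 41 = 2706 ≡ 65 (mod 139)
  65 × 67 = 4355 ≡ 46 (mod 139)
  46 × 16 = 736 ≡ 41 (mod 139)
Result: 4^154 ≡ 41 (mod 139)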